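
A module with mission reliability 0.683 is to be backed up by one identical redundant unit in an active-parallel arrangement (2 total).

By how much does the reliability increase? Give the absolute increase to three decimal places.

R_before = 0.683
R_after = 1 − (1 − 0.683)^2 = 0.900
ΔR = 0.900 − 0.683 = 0.217

0.217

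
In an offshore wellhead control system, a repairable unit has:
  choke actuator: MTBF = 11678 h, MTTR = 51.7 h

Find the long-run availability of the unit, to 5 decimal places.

0.99559

A(choke actuator) = MTBF/(MTBF+MTTR) = 11678/(11678+51.7) = 0.99559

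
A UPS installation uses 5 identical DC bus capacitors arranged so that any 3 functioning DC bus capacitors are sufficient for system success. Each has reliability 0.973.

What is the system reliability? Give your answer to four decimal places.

R = Σ_{i=3}^{5} C(5,i) p^i (1−p)^{5−i} with p = 0.973
C(5,3)·0.973^3·0.027^2 = 0.006715
C(5,4)·0.973^4·0.027^1 = 0.121000
C(5,5)·0.973^5·0.027^0 = 0.872096
Sum = 0.9998

0.9998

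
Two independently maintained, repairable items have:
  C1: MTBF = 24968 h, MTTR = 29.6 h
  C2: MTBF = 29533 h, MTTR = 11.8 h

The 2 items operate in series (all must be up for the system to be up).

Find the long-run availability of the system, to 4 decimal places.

0.9984

A(C1) = MTBF/(MTBF+MTTR) = 24968/(24968+29.6) = 0.998816
A(C2) = MTBF/(MTBF+MTTR) = 29533/(29533+11.8) = 0.999601
Series availability: 0.998816 × 0.999601 = 0.9984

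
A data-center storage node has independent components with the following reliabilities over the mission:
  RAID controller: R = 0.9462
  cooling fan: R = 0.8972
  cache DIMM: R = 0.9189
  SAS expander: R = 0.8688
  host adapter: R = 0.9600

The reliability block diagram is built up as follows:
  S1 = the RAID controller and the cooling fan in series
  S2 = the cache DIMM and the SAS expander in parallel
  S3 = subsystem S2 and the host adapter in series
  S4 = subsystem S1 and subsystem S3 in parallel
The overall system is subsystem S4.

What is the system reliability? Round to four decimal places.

0.9924

Series (RAID controller and cooling fan): 0.946200 × 0.897200 = 0.848931
Parallel (cache DIMM and SAS expander): 1 − (1 − 0.918900)(1 − 0.868800) = 0.989360
Series ([0.989360] and host adapter): 0.989360 × 0.960000 = 0.949786
Parallel ([0.848931] and [0.949786]): 1 − (1 − 0.848931)(1 − 0.949786) = 0.9924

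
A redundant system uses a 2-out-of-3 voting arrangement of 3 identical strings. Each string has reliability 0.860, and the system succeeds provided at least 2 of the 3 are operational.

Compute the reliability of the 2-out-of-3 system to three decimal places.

0.947

R = Σ_{i=2}^{3} C(3,i) p^i (1−p)^{3−i} with p = 0.860
C(3,2)·0.860^2·0.140^1 = 0.31063
C(3,3)·0.860^3·0.140^0 = 0.63606
Sum = 0.947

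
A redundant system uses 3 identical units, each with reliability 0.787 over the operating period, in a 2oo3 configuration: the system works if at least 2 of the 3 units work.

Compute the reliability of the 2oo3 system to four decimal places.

R = Σ_{i=2}^{3} C(3,i) p^i (1−p)^{3−i} with p = 0.787
C(3,2)·0.787^2·0.213^1 = 0.395777
C(3,3)·0.787^3·0.213^0 = 0.487443
Sum = 0.8832

0.8832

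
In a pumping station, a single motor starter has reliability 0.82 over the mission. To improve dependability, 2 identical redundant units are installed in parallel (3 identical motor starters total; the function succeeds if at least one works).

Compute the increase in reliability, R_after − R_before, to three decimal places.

0.174

R_before = 0.82
R_after = 1 − (1 − 0.82)^3 = 0.994
ΔR = 0.994 − 0.82 = 0.174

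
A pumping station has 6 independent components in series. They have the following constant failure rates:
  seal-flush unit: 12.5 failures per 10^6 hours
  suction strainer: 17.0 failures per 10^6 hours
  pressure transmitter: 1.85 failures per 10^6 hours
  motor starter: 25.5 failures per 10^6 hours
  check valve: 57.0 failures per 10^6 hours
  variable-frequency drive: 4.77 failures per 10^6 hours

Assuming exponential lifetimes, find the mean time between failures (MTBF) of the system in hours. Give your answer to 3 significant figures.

Series of exponential components: λ_sys = Σ λ_i
λ_sys = 0.0000125 + 0.0000170 + 0.00000185 + 0.0000255 + 0.0000570 + 0.00000477 = 1.1862e-04 /h
MTBF = 1 / λ_sys = 8430 h

8430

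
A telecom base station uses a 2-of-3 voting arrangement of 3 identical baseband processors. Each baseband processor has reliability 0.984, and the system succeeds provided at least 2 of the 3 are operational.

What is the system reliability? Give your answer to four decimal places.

R = Σ_{i=2}^{3} C(3,i) p^i (1−p)^{3−i} with p = 0.984
C(3,2)·0.984^2·0.016^1 = 0.046476
C(3,3)·0.984^3·0.016^0 = 0.952764
Sum = 0.9992

0.9992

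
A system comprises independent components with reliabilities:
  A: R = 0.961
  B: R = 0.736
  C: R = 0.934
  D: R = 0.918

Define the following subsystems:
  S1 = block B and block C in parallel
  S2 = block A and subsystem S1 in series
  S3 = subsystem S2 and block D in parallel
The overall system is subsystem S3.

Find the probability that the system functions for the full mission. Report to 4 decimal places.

Parallel (B and C): 1 − (1 − 0.736000)(1 − 0.934000) = 0.982576
Series (A and [0.982576]): 0.961000 × 0.982576 = 0.944256
Parallel ([0.944256] and D): 1 − (1 − 0.944256)(1 − 0.918000) = 0.9954

0.9954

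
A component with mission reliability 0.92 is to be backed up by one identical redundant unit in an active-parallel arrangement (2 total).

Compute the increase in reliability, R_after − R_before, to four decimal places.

0.0736

R_before = 0.92
R_after = 1 − (1 − 0.92)^2 = 0.9936
ΔR = 0.9936 − 0.92 = 0.0736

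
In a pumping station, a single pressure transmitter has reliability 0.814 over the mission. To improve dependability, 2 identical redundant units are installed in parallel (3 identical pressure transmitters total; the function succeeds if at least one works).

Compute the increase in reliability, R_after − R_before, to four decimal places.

R_before = 0.814
R_after = 1 − (1 − 0.814)^3 = 0.9936
ΔR = 0.9936 − 0.814 = 0.1796

0.1796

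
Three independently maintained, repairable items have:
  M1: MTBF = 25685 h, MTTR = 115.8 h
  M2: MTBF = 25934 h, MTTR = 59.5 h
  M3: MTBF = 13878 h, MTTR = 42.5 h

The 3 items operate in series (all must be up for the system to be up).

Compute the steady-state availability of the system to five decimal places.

0.99020

A(M1) = MTBF/(MTBF+MTTR) = 25685/(25685+115.8) = 0.995512
A(M2) = MTBF/(MTBF+MTTR) = 25934/(25934+59.5) = 0.997711
A(M3) = MTBF/(MTBF+MTTR) = 13878/(13878+42.5) = 0.996947
Series availability: 0.995512 × 0.997711 × 0.996947 = 0.99020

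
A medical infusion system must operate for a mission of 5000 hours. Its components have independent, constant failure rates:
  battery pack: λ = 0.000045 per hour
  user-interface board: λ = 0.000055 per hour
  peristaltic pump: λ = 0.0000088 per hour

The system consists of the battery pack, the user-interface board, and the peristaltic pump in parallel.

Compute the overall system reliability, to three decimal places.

R(battery pack) = exp(−0.000045 × 5000) = 0.79852
R(user-interface board) = exp(−0.000055 × 5000) = 0.75957
R(peristaltic pump) = exp(−0.0000088 × 5000) = 0.95695
Parallel (battery pack, user-interface board, and peristaltic pump): 1 − (1 − 0.79852)(1 − 0.75957)(1 − 0.95695) = 0.998

0.998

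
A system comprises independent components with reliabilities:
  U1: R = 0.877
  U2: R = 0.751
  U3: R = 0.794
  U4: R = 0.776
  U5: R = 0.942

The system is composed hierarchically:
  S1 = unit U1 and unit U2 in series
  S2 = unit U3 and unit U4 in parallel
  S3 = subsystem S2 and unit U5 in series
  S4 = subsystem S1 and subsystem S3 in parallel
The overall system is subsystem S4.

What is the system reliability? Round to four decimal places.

0.9654

Series (U1 and U2): 0.877000 × 0.751000 = 0.658627
Parallel (U3 and U4): 1 − (1 − 0.794000)(1 − 0.776000) = 0.953856
Series ([0.953856] and U5): 0.953856 × 0.942000 = 0.898532
Parallel ([0.658627] and [0.898532]): 1 − (1 − 0.658627)(1 − 0.898532) = 0.9654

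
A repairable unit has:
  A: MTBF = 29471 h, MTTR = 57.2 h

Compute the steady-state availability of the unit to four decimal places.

A(A) = MTBF/(MTBF+MTTR) = 29471/(29471+57.2) = 0.9981

0.9981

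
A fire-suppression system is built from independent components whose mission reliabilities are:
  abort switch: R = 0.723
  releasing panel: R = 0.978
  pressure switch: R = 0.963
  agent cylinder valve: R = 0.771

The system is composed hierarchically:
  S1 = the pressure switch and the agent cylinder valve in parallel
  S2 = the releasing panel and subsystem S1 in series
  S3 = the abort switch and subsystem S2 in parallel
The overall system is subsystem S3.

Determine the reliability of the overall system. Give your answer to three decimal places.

0.992

Parallel (pressure switch and agent cylinder valve): 1 − (1 − 0.96300)(1 − 0.77100) = 0.99153
Series (releasing panel and [0.99153]): 0.97800 × 0.99153 = 0.96972
Parallel (abort switch and [0.96972]): 1 − (1 − 0.72300)(1 − 0.96972) = 0.992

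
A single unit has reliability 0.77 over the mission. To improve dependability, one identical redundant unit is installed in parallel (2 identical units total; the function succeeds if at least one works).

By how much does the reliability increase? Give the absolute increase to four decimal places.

0.1771

R_before = 0.77
R_after = 1 − (1 − 0.77)^2 = 0.9471
ΔR = 0.9471 − 0.77 = 0.1771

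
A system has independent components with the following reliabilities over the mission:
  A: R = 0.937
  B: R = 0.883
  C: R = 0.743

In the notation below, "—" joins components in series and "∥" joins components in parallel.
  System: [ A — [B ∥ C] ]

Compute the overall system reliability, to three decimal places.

Parallel (B and C): 1 − (1 − 0.88300)(1 − 0.74300) = 0.96993
Series (A and [0.96993]): 0.93700 × 0.96993 = 0.909

0.909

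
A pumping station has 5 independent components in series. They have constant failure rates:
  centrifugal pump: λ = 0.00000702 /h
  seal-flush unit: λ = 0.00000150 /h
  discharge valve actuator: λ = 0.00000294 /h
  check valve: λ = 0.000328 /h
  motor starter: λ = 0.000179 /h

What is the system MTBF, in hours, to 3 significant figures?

Series of exponential components: λ_sys = Σ λ_i
λ_sys = 0.00000702 + 0.00000150 + 0.00000294 + 0.000328 + 0.000179 = 5.1846e-04 /h
MTBF = 1 / λ_sys = 1930 h

1930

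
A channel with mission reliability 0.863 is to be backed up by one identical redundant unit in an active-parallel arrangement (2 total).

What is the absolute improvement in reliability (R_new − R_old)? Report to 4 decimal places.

R_before = 0.863
R_after = 1 − (1 − 0.863)^2 = 0.9812
ΔR = 0.9812 − 0.863 = 0.1182

0.1182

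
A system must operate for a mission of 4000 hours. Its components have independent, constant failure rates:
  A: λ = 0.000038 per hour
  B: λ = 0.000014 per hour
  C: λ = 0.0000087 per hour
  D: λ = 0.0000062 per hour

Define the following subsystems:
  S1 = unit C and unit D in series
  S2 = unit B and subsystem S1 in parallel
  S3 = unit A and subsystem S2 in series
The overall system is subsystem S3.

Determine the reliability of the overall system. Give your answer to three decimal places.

0.856

R(A) = exp(−0.000038 × 4000) = 0.85899
R(B) = exp(−0.000014 × 4000) = 0.94554
R(C) = exp(−0.0000087 × 4000) = 0.96580
R(D) = exp(−0.0000062 × 4000) = 0.97550
Series (C and D): 0.96580 × 0.97550 = 0.94214
Parallel (B and [0.94214]): 1 − (1 − 0.94554)(1 − 0.94214) = 0.99685
Series (A and [0.99685]): 0.85899 × 0.99685 = 0.856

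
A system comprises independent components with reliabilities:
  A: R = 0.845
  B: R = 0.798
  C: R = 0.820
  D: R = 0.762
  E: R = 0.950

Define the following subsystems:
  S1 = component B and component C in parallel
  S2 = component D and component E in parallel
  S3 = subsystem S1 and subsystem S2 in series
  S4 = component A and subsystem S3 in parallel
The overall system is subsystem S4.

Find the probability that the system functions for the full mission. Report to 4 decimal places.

Parallel (B and C): 1 − (1 − 0.798000)(1 − 0.820000) = 0.963640
Parallel (D and E): 1 − (1 − 0.762000)(1 − 0.950000) = 0.988100
Series ([0.963640] and [0.988100]): 0.963640 × 0.988100 = 0.952173
Parallel (A and [0.952173]): 1 − (1 − 0.845000)(1 − 0.952173) = 0.9926

0.9926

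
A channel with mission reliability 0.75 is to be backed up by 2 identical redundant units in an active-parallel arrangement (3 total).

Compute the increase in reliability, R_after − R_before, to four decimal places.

0.2344

R_before = 0.75
R_after = 1 − (1 − 0.75)^3 = 0.9844
ΔR = 0.9844 − 0.75 = 0.2344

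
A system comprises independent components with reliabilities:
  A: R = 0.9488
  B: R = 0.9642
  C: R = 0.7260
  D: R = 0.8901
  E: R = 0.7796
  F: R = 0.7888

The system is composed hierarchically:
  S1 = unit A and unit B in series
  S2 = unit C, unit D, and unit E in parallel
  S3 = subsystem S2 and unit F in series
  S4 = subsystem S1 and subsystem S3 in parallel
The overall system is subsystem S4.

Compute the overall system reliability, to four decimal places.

Series (A and B): 0.948800 × 0.964200 = 0.914833
Parallel (C, D, and E): 1 − (1 − 0.726000)(1 − 0.890100)(1 − 0.779600) = 0.993363
Series ([0.993363] and F): 0.993363 × 0.788800 = 0.783565
Parallel ([0.914833] and [0.783565]): 1 − (1 − 0.914833)(1 − 0.783565) = 0.9816

0.9816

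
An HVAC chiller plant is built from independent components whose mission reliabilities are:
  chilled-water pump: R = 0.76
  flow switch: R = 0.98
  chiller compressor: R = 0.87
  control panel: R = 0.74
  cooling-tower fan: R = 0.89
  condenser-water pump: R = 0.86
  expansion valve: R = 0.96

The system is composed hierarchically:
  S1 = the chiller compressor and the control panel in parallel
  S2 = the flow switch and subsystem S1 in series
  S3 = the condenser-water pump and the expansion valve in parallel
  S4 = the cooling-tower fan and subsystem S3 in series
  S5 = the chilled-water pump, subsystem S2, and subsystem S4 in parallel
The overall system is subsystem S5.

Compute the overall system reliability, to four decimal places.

Parallel (chiller compressor and control panel): 1 − (1 − 0.870000)(1 − 0.740000) = 0.966200
Series (flow switch and [0.966200]): 0.980000 × 0.966200 = 0.946876
Parallel (condenser-water pump and expansion valve): 1 − (1 − 0.860000)(1 − 0.960000) = 0.994400
Series (cooling-tower fan and [0.994400]): 0.890000 × 0.994400 = 0.885016
Parallel (chilled-water pump, [0.946876], and [0.885016]): 1 − (1 − 0.760000)(1 − 0.946876)(1 − 0.885016) = 0.9985

0.9985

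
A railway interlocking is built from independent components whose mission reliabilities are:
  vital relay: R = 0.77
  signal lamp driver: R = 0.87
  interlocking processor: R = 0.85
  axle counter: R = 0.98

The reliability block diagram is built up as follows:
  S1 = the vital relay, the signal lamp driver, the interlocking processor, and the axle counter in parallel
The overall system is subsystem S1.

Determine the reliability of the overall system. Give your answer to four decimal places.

Parallel (vital relay, signal lamp driver, interlocking processor, and axle counter): 1 − (1 − 0.770000)(1 − 0.870000)(1 − 0.850000)(1 − 0.980000) = 0.9999

0.9999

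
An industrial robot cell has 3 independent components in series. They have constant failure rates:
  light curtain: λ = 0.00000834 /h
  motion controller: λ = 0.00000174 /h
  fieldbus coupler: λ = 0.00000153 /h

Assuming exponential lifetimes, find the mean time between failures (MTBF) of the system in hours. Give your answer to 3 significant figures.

86100

Series of exponential components: λ_sys = Σ λ_i
λ_sys = 0.00000834 + 0.00000174 + 0.00000153 = 1.1610e-05 /h
MTBF = 1 / λ_sys = 86100 h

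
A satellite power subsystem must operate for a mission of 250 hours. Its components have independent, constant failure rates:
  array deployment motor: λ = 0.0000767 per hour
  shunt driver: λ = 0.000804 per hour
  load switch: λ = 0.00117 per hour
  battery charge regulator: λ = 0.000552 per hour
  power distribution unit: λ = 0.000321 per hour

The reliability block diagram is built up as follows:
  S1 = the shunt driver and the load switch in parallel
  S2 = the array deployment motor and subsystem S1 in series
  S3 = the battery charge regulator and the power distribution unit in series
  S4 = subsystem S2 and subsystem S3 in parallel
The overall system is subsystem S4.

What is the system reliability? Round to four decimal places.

R(array deployment motor) = exp(−0.0000767 × 250) = 0.981008
R(shunt driver) = exp(−0.000804 × 250) = 0.817912
R(load switch) = exp(−0.00117 × 250) = 0.746395
R(battery charge regulator) = exp(−0.000552 × 250) = 0.871099
R(power distribution unit) = exp(−0.000321 × 250) = 0.922886
Parallel (shunt driver and load switch): 1 − (1 − 0.817912)(1 − 0.746395) = 0.953822
Series (array deployment motor and [0.953822]): 0.981008 × 0.953822 = 0.935707
Series (battery charge regulator and power distribution unit): 0.871099 × 0.922886 = 0.803925
Parallel ([0.935707] and [0.803925]): 1 − (1 − 0.935707)(1 − 0.803925) = 0.9874

0.9874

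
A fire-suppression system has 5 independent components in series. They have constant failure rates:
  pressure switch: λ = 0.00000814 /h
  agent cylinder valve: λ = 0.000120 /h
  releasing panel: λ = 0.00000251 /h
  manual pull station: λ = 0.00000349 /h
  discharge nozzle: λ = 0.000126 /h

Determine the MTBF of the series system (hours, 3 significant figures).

Series of exponential components: λ_sys = Σ λ_i
λ_sys = 0.00000814 + 0.000120 + 0.00000251 + 0.00000349 + 0.000126 = 2.6014e-04 /h
MTBF = 1 / λ_sys = 3840 h

3840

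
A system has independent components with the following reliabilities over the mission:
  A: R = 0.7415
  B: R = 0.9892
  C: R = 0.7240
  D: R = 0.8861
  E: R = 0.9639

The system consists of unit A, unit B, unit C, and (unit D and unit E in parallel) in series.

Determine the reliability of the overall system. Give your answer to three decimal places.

0.529

Parallel (D and E): 1 − (1 − 0.88610)(1 − 0.96390) = 0.99589
Series (A, B, C, and [0.99589]): 0.74150 × 0.98920 × 0.72400 × 0.99589 = 0.529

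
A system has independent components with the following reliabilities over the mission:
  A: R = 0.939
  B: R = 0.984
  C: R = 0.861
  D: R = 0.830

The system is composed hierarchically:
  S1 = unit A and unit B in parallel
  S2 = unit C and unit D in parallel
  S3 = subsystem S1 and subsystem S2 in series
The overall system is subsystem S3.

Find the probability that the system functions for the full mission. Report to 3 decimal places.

0.975

Parallel (A and B): 1 − (1 − 0.93900)(1 − 0.98400) = 0.99902
Parallel (C and D): 1 − (1 − 0.86100)(1 − 0.83000) = 0.97637
Series ([0.99902] and [0.97637]): 0.99902 × 0.97637 = 0.975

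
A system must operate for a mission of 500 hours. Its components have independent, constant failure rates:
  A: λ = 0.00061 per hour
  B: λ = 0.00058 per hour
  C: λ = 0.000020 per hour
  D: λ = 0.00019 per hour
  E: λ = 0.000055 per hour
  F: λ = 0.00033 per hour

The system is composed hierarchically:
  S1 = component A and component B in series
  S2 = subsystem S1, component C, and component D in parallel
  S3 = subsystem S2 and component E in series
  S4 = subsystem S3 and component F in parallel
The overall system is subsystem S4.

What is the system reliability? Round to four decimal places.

0.9958

R(A) = exp(−0.00061 × 500) = 0.737123
R(B) = exp(−0.00058 × 500) = 0.748264
R(C) = exp(−0.000020 × 500) = 0.990050
R(D) = exp(−0.00019 × 500) = 0.909373
R(E) = exp(−0.000055 × 500) = 0.972875
R(F) = exp(−0.00033 × 500) = 0.847894
Series (A and B): 0.737123 × 0.748264 = 0.551563
Parallel ([0.551563], C, and D): 1 − (1 − 0.551563)(1 − 0.990050)(1 − 0.909373) = 0.999596
Series ([0.999596] and E): 0.999596 × 0.972875 = 0.972482
Parallel ([0.972482] and F): 1 − (1 − 0.972482)(1 − 0.847894) = 0.9958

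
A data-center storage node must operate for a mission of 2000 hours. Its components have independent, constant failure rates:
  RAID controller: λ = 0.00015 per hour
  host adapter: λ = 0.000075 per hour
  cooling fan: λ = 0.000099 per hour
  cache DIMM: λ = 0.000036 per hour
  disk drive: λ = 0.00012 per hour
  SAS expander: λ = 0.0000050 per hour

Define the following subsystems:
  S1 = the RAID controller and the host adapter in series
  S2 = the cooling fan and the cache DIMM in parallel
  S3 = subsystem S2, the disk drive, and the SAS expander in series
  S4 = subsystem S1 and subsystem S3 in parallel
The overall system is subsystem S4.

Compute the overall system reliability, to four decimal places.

0.9163

R(RAID controller) = exp(−0.00015 × 2000) = 0.740818
R(host adapter) = exp(−0.000075 × 2000) = 0.860708
R(cooling fan) = exp(−0.000099 × 2000) = 0.820370
R(cache DIMM) = exp(−0.000036 × 2000) = 0.930531
R(disk drive) = exp(−0.00012 × 2000) = 0.786628
R(SAS expander) = exp(−0.0000050 × 2000) = 0.990050
Series (RAID controller and host adapter): 0.740818 × 0.860708 = 0.637628
Parallel (cooling fan and cache DIMM): 1 − (1 − 0.820370)(1 − 0.930531) = 0.987521
Series ([0.987521], disk drive, and SAS expander): 0.987521 × 0.786628 × 0.990050 = 0.769082
Parallel ([0.637628] and [0.769082]): 1 − (1 − 0.637628)(1 − 0.769082) = 0.9163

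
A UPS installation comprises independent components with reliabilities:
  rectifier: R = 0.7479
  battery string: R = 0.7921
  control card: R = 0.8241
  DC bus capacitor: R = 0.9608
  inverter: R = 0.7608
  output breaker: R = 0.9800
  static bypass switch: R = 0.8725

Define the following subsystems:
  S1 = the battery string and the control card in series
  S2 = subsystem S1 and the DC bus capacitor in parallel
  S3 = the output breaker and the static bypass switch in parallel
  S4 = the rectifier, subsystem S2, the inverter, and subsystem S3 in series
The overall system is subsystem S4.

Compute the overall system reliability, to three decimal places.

Series (battery string and control card): 0.79210 × 0.82410 = 0.65277
Parallel ([0.65277] and DC bus capacitor): 1 − (1 − 0.65277)(1 − 0.96080) = 0.98639
Parallel (output breaker and static bypass switch): 1 − (1 − 0.98000)(1 − 0.87250) = 0.99745
Series (rectifier, [0.98639], inverter, and [0.99745]): 0.74790 × 0.98639 × 0.76080 × 0.99745 = 0.560

0.560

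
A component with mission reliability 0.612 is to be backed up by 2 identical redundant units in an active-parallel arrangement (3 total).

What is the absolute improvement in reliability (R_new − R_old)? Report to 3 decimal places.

0.330

R_before = 0.612
R_after = 1 − (1 − 0.612)^3 = 0.942
ΔR = 0.942 − 0.612 = 0.330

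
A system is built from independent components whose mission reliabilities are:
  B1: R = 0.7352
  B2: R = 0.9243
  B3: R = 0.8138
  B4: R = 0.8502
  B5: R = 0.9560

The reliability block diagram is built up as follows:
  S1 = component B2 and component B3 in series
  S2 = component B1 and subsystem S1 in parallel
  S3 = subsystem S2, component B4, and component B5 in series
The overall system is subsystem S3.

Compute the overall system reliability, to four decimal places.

Series (B2 and B3): 0.924300 × 0.813800 = 0.752195
Parallel (B1 and [0.752195]): 1 − (1 − 0.735200)(1 − 0.752195) = 0.934381
Series ([0.934381], B4, and B5): 0.934381 × 0.850200 × 0.956000 = 0.7595

0.7595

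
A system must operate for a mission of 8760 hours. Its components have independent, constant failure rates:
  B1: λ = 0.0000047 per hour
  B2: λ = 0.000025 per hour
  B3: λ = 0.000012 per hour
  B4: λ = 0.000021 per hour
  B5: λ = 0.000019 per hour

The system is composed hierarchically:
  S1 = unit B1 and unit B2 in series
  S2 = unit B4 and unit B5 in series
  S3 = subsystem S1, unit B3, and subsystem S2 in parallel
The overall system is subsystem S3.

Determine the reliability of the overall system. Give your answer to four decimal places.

R(B1) = exp(−0.0000047 × 8760) = 0.959664
R(B2) = exp(−0.000025 × 8760) = 0.803322
R(B3) = exp(−0.000012 × 8760) = 0.900216
R(B4) = exp(−0.000021 × 8760) = 0.831969
R(B5) = exp(−0.000019 × 8760) = 0.846674
Series (B1 and B2): 0.959664 × 0.803322 = 0.770919
Series (B4 and B5): 0.831969 × 0.846674 = 0.704407
Parallel ([0.770919], B3, and [0.704407]): 1 − (1 − 0.770919)(1 − 0.900216)(1 − 0.704407) = 0.9932

0.9932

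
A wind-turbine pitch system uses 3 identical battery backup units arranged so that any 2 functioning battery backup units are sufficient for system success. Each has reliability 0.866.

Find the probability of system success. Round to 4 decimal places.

0.9509

R = Σ_{i=2}^{3} C(3,i) p^i (1−p)^{3−i} with p = 0.866
C(3,2)·0.866^2·0.134^1 = 0.301482
C(3,3)·0.866^3·0.134^0 = 0.649462
Sum = 0.9509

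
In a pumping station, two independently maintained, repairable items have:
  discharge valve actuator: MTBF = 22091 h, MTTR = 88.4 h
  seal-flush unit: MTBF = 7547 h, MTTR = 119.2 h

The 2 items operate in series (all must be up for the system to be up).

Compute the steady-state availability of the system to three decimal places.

A(discharge valve actuator) = MTBF/(MTBF+MTTR) = 22091/(22091+88.4) = 0.996014
A(seal-flush unit) = MTBF/(MTBF+MTTR) = 7547/(7547+119.2) = 0.984451
Series availability: 0.996014 × 0.984451 = 0.981

0.981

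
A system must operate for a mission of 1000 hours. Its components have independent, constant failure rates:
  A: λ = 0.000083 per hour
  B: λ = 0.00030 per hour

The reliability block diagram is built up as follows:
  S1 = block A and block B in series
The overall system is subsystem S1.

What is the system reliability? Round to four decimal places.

0.6818

R(A) = exp(−0.000083 × 1000) = 0.920351
R(B) = exp(−0.00030 × 1000) = 0.740818
Series (A and B): 0.920351 × 0.740818 = 0.6818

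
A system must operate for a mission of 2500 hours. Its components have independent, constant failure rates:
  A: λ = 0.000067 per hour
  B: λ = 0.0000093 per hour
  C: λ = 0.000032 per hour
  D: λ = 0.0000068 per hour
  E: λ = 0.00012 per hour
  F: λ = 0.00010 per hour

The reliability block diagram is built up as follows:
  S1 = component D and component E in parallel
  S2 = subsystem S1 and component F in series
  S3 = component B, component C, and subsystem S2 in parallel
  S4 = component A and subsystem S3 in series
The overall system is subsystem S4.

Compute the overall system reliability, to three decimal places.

0.845

R(A) = exp(−0.000067 × 2500) = 0.84578
R(B) = exp(−0.0000093 × 2500) = 0.97702
R(C) = exp(−0.000032 × 2500) = 0.92312
R(D) = exp(−0.0000068 × 2500) = 0.98314
R(E) = exp(−0.00012 × 2500) = 0.74082
R(F) = exp(−0.00010 × 2500) = 0.77880
Parallel (D and E): 1 − (1 − 0.98314)(1 − 0.74082) = 0.99563
Series ([0.99563] and F): 0.99563 × 0.77880 = 0.77540
Parallel (B, C, and [0.77540]): 1 − (1 − 0.97702)(1 − 0.92312)(1 − 0.77540) = 0.99960
Series (A and [0.99960]): 0.84578 × 0.99960 = 0.845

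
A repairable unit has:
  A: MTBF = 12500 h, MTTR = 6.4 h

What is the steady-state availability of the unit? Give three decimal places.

0.999

A(A) = MTBF/(MTBF+MTTR) = 12500/(12500+6.4) = 0.999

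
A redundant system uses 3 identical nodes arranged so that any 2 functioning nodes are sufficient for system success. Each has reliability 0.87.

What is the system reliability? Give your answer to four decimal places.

0.9537

R = Σ_{i=2}^{3} C(3,i) p^i (1−p)^{3−i} with p = 0.87
C(3,2)·0.87^2·0.13^1 = 0.295191
C(3,3)·0.87^3·0.13^0 = 0.658503
Sum = 0.9537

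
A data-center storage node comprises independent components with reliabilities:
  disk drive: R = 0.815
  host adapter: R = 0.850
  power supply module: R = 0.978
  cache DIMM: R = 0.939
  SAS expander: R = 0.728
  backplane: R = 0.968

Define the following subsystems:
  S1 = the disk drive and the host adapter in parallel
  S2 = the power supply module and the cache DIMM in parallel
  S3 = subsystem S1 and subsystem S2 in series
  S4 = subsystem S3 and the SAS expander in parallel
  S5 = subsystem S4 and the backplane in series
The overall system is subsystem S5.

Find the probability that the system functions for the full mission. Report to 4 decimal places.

0.9603

Parallel (disk drive and host adapter): 1 − (1 − 0.815000)(1 − 0.850000) = 0.972250
Parallel (power supply module and cache DIMM): 1 − (1 − 0.978000)(1 − 0.939000) = 0.998658
Series ([0.972250] and [0.998658]): 0.972250 × 0.998658 = 0.970945
Parallel ([0.970945] and SAS expander): 1 − (1 − 0.970945)(1 − 0.728000) = 0.992097
Series ([0.992097] and backplane): 0.992097 × 0.968000 = 0.9603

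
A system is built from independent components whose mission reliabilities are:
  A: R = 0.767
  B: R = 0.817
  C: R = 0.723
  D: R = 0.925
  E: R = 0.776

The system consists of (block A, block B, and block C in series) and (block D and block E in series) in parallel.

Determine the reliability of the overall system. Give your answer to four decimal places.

0.8457

Series (A, B, and C): 0.767000 × 0.817000 × 0.723000 = 0.453060
Series (D and E): 0.925000 × 0.776000 = 0.717800
Parallel ([0.453060] and [0.717800]): 1 − (1 − 0.453060)(1 − 0.717800) = 0.8457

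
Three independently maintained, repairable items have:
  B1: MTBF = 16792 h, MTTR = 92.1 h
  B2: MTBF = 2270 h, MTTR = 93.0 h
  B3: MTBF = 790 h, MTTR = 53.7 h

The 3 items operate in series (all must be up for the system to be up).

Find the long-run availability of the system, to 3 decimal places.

A(B1) = MTBF/(MTBF+MTTR) = 16792/(16792+92.1) = 0.994545
A(B2) = MTBF/(MTBF+MTTR) = 2270/(2270+93.0) = 0.960643
A(B3) = MTBF/(MTBF+MTTR) = 790/(790+53.7) = 0.936352
Series availability: 0.994545 × 0.960643 × 0.936352 = 0.895

0.895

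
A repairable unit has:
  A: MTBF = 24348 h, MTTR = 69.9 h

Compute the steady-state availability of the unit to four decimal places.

0.9971

A(A) = MTBF/(MTBF+MTTR) = 24348/(24348+69.9) = 0.9971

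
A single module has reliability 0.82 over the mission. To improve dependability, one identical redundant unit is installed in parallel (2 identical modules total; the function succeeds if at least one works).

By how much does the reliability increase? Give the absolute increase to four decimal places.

R_before = 0.82
R_after = 1 − (1 − 0.82)^2 = 0.9676
ΔR = 0.9676 − 0.82 = 0.1476

0.1476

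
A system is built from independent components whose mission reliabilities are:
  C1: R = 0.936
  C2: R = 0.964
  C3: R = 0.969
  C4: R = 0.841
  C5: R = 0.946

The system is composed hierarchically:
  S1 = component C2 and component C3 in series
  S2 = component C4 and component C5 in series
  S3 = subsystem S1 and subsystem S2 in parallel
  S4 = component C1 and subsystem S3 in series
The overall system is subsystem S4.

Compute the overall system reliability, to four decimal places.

0.9234

Series (C2 and C3): 0.964000 × 0.969000 = 0.934116
Series (C4 and C5): 0.841000 × 0.946000 = 0.795586
Parallel ([0.934116] and [0.795586]): 1 − (1 − 0.934116)(1 − 0.795586) = 0.986532
Series (C1 and [0.986532]): 0.936000 × 0.986532 = 0.9234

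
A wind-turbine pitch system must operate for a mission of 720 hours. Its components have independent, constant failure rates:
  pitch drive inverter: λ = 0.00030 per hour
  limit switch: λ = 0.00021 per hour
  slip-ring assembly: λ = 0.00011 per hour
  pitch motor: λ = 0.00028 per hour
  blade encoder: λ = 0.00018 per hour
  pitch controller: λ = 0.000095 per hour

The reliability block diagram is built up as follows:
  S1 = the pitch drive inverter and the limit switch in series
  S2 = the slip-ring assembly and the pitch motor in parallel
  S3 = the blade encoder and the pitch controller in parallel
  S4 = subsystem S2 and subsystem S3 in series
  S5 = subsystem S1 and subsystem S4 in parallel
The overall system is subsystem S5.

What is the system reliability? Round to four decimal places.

0.9933

R(pitch drive inverter) = exp(−0.00030 × 720) = 0.805735
R(limit switch) = exp(−0.00021 × 720) = 0.859676
R(slip-ring assembly) = exp(−0.00011 × 720) = 0.923855
R(pitch motor) = exp(−0.00028 × 720) = 0.817422
R(blade encoder) = exp(−0.00018 × 720) = 0.878447
R(pitch controller) = exp(−0.000095 × 720) = 0.933887
Series (pitch drive inverter and limit switch): 0.805735 × 0.859676 = 0.692671
Parallel (slip-ring assembly and pitch motor): 1 − (1 − 0.923855)(1 − 0.817422) = 0.986098
Parallel (blade encoder and pitch controller): 1 − (1 − 0.878447)(1 − 0.933887) = 0.991964
Series ([0.986098] and [0.991964]): 0.986098 × 0.991964 = 0.978174
Parallel ([0.692671] and [0.978174]): 1 − (1 − 0.692671)(1 − 0.978174) = 0.9933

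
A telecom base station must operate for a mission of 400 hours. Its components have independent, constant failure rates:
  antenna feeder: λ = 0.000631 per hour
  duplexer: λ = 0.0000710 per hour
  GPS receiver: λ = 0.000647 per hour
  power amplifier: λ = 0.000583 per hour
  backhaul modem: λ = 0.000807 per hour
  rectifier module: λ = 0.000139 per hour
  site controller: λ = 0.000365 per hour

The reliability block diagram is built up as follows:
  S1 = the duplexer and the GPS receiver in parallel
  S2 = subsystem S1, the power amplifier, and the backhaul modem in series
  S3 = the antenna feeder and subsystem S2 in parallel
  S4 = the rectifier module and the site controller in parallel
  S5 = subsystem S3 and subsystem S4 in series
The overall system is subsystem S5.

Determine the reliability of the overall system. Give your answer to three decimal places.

0.897

R(antenna feeder) = exp(−0.000631 × 400) = 0.77693
R(duplexer) = exp(−0.0000710 × 400) = 0.97200
R(GPS receiver) = exp(−0.000647 × 400) = 0.77198
R(power amplifier) = exp(−0.000583 × 400) = 0.79200
R(backhaul modem) = exp(−0.000807 × 400) = 0.72412
R(rectifier module) = exp(−0.000139 × 400) = 0.94592
R(site controller) = exp(−0.000365 × 400) = 0.86416
Parallel (duplexer and GPS receiver): 1 − (1 − 0.97200)(1 − 0.77198) = 0.99362
Series ([0.99362], power amplifier, and backhaul modem): 0.99362 × 0.79200 × 0.72412 = 0.56984
Parallel (antenna feeder and [0.56984]): 1 − (1 − 0.77693)(1 − 0.56984) = 0.90404
Parallel (rectifier module and site controller): 1 − (1 − 0.94592)(1 − 0.86416) = 0.99265
Series ([0.90404] and [0.99265]): 0.90404 × 0.99265 = 0.897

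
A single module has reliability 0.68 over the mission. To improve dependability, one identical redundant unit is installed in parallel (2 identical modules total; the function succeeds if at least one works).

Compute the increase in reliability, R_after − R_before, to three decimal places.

R_before = 0.68
R_after = 1 − (1 − 0.68)^2 = 0.898
ΔR = 0.898 − 0.68 = 0.218

0.218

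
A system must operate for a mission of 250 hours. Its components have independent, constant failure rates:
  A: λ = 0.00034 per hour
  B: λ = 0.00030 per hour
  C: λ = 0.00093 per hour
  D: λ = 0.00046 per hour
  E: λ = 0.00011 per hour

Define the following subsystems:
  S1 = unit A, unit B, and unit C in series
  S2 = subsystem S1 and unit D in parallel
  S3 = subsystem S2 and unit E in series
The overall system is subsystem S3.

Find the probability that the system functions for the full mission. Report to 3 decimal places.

0.939

R(A) = exp(−0.00034 × 250) = 0.91851
R(B) = exp(−0.00030 × 250) = 0.92774
R(C) = exp(−0.00093 × 250) = 0.79255
R(D) = exp(−0.00046 × 250) = 0.89137
R(E) = exp(−0.00011 × 250) = 0.97287
Series (A, B, and C): 0.91851 × 0.92774 × 0.79255 = 0.67536
Parallel ([0.67536] and D): 1 − (1 − 0.67536)(1 − 0.89137) = 0.96473
Series ([0.96473] and E): 0.96473 × 0.97287 = 0.939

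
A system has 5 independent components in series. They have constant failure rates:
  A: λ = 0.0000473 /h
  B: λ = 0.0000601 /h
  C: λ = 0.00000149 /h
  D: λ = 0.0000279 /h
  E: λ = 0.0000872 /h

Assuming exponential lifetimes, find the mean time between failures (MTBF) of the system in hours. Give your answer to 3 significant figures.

Series of exponential components: λ_sys = Σ λ_i
λ_sys = 0.0000473 + 0.0000601 + 0.00000149 + 0.0000279 + 0.0000872 = 2.2399e-04 /h
MTBF = 1 / λ_sys = 4460 h

4460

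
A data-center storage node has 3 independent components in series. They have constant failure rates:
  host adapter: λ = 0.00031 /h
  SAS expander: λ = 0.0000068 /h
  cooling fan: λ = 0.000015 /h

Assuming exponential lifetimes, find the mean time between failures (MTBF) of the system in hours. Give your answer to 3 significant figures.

Series of exponential components: λ_sys = Σ λ_i
λ_sys = 0.00031 + 0.0000068 + 0.000015 = 3.3180e-04 /h
MTBF = 1 / λ_sys = 3010 h

3010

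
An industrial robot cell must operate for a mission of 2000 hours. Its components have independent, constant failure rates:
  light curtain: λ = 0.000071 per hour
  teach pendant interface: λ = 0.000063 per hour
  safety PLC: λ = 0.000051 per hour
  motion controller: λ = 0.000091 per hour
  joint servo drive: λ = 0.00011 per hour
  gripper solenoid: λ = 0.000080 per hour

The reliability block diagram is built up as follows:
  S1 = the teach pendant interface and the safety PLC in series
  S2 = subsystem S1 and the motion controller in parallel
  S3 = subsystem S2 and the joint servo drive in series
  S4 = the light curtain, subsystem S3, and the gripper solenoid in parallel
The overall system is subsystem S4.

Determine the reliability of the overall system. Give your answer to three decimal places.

R(light curtain) = exp(−0.000071 × 2000) = 0.86762
R(teach pendant interface) = exp(−0.000063 × 2000) = 0.88161
R(safety PLC) = exp(−0.000051 × 2000) = 0.90303
R(motion controller) = exp(−0.000091 × 2000) = 0.83360
R(joint servo drive) = exp(−0.00011 × 2000) = 0.80252
R(gripper solenoid) = exp(−0.000080 × 2000) = 0.85214
Series (teach pendant interface and safety PLC): 0.88161 × 0.90303 = 0.79612
Parallel ([0.79612] and motion controller): 1 − (1 − 0.79612)(1 − 0.83360) = 0.96607
Series ([0.96607] and joint servo drive): 0.96607 × 0.80252 = 0.77529
Parallel (light curtain, [0.77529], and gripper solenoid): 1 − (1 − 0.86762)(1 − 0.77529)(1 − 0.85214) = 0.996

0.996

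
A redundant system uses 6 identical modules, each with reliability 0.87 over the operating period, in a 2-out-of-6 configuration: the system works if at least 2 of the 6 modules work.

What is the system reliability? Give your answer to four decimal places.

0.9998

R = Σ_{i=2}^{6} C(6,i) p^i (1−p)^{6−i} with p = 0.87
C(6,2)·0.87^2·0.13^4 = 0.003243
C(6,3)·0.87^3·0.13^3 = 0.028935
C(6,4)·0.87^4·0.13^2 = 0.145230
C(6,5)·0.87^5·0.13^1 = 0.388768
C(6,6)·0.87^6·0.13^0 = 0.433626
Sum = 0.9998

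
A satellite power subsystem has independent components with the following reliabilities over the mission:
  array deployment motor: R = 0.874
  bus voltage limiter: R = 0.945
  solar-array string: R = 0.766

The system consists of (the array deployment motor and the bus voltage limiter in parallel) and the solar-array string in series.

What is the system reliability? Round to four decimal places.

0.7607

Parallel (array deployment motor and bus voltage limiter): 1 − (1 − 0.874000)(1 − 0.945000) = 0.993070
Series ([0.993070] and solar-array string): 0.993070 × 0.766000 = 0.7607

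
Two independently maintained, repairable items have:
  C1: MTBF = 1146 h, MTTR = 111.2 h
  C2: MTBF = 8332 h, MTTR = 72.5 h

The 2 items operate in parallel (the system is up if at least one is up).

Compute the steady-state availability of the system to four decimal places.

0.9992

A(C1) = MTBF/(MTBF+MTTR) = 1146/(1146+111.2) = 0.911549
A(C2) = MTBF/(MTBF+MTTR) = 8332/(8332+72.5) = 0.991374
Parallel availability: 1 − (1 − 0.911549)(1 − 0.991374) = 0.9992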